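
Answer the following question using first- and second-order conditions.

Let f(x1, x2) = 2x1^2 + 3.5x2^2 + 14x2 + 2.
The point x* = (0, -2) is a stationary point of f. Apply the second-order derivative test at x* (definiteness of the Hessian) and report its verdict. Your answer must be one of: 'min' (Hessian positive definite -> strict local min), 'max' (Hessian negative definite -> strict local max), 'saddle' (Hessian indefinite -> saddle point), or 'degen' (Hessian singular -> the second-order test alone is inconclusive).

Compute the Hessian H = grad^2 f:
  H = [[4, 0], [0, 7]]
Verify stationarity: grad f(x*) = H x* + g = (0, 0).
Eigenvalues of H: 4, 7.
Both eigenvalues > 0, so H is positive definite -> x* is a strict local min.

min


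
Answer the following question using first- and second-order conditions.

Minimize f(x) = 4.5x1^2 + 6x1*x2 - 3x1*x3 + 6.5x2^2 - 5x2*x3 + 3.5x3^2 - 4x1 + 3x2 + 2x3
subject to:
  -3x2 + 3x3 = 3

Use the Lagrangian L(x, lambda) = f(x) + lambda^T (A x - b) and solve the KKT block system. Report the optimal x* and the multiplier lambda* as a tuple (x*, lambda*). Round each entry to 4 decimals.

Form the Lagrangian:
  L(x, lambda) = (1/2) x^T Q x + c^T x + lambda^T (A x - b)
Stationarity (grad_x L = 0): Q x + c + A^T lambda = 0.
Primal feasibility: A x = b.

This gives the KKT block system:
  [ Q   A^T ] [ x     ]   [-c ]
  [ A    0  ] [ lambda ] = [ b ]

Solving the linear system:
  x*      = (1.1235, -1.037, -0.037)
  lambda* = (-1.1852)
  f(x*)   = -2.0617

x* = (1.1235, -1.037, -0.037), lambda* = (-1.1852)


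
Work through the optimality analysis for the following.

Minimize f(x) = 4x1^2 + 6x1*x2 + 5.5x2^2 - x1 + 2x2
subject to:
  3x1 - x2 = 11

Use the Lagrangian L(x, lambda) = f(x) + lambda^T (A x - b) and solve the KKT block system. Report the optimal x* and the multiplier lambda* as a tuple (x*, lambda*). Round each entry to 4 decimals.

Form the Lagrangian:
  L(x, lambda) = (1/2) x^T Q x + c^T x + lambda^T (A x - b)
Stationarity (grad_x L = 0): Q x + c + A^T lambda = 0.
Primal feasibility: A x = b.

This gives the KKT block system:
  [ Q   A^T ] [ x     ]   [-c ]
  [ A    0  ] [ lambda ] = [ b ]

Solving the linear system:
  x*      = (2.965, -2.1049)
  lambda* = (-3.3636)
  f(x*)   = 14.9126

x* = (2.965, -2.1049), lambda* = (-3.3636)


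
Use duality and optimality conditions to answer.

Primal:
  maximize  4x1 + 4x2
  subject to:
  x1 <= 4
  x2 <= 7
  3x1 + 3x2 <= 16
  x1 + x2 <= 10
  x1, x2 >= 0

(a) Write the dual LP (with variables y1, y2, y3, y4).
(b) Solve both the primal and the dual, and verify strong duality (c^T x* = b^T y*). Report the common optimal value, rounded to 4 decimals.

The standard primal-dual pair for 'max c^T x s.t. A x <= b, x >= 0' is:
  Dual:  min b^T y  s.t.  A^T y >= c,  y >= 0.

So the dual LP is:
  minimize  4y1 + 7y2 + 16y3 + 10y4
  subject to:
    y1 + 3y3 + y4 >= 4
    y2 + 3y3 + y4 >= 4
    y1, y2, y3, y4 >= 0

Solving the primal: x* = (0, 5.3333).
  primal value c^T x* = 21.3333.
Solving the dual: y* = (0, 0, 1.3333, 0).
  dual value b^T y* = 21.3333.
Strong duality: c^T x* = b^T y*. Confirmed.

21.3333


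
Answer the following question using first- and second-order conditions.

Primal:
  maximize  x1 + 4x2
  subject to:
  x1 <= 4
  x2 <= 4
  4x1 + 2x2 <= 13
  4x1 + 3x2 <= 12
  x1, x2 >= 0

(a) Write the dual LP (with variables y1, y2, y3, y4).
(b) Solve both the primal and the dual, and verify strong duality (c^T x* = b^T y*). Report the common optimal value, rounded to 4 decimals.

The standard primal-dual pair for 'max c^T x s.t. A x <= b, x >= 0' is:
  Dual:  min b^T y  s.t.  A^T y >= c,  y >= 0.

So the dual LP is:
  minimize  4y1 + 4y2 + 13y3 + 12y4
  subject to:
    y1 + 4y3 + 4y4 >= 1
    y2 + 2y3 + 3y4 >= 4
    y1, y2, y3, y4 >= 0

Solving the primal: x* = (0, 4).
  primal value c^T x* = 16.
Solving the dual: y* = (0, 3.25, 0, 0.25).
  dual value b^T y* = 16.
Strong duality: c^T x* = b^T y*. Confirmed.

16


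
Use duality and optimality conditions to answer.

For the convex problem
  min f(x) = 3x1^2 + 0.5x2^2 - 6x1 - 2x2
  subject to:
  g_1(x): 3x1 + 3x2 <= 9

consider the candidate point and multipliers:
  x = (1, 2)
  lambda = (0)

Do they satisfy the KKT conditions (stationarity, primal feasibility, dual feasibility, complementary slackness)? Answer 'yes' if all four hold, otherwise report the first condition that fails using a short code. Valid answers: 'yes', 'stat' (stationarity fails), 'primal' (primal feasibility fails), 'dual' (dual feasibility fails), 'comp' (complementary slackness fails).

Gradient of f: grad f(x) = Q x + c = (0, 0)
Constraint values g_i(x) = a_i^T x - b_i:
  g_1((1, 2)) = 0
Stationarity residual: grad f(x) + sum_i lambda_i a_i = (0, 0)
  -> stationarity OK
Primal feasibility (all g_i <= 0): OK
Dual feasibility (all lambda_i >= 0): OK
Complementary slackness (lambda_i * g_i(x) = 0 for all i): OK

Verdict: yes, KKT holds.

yes


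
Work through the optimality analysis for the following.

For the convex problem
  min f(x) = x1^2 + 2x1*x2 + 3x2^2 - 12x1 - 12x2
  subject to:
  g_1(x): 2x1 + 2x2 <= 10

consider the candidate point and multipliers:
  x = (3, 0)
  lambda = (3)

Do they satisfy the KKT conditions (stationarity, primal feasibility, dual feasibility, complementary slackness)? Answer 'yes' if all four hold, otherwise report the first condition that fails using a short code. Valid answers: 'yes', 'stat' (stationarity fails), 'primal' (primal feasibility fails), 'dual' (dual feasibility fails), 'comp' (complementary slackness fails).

Gradient of f: grad f(x) = Q x + c = (-6, -6)
Constraint values g_i(x) = a_i^T x - b_i:
  g_1((3, 0)) = -4
Stationarity residual: grad f(x) + sum_i lambda_i a_i = (0, 0)
  -> stationarity OK
Primal feasibility (all g_i <= 0): OK
Dual feasibility (all lambda_i >= 0): OK
Complementary slackness (lambda_i * g_i(x) = 0 for all i): FAILS

Verdict: the first failing condition is complementary_slackness -> comp.

comp


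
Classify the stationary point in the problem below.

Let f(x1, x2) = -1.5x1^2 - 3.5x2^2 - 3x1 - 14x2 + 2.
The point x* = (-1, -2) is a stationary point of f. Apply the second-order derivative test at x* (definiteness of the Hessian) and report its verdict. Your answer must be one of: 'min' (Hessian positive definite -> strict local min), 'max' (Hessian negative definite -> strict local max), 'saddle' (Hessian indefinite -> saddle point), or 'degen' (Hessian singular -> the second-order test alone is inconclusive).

Compute the Hessian H = grad^2 f:
  H = [[-3, 0], [0, -7]]
Verify stationarity: grad f(x*) = H x* + g = (0, 0).
Eigenvalues of H: -7, -3.
Both eigenvalues < 0, so H is negative definite -> x* is a strict local max.

max


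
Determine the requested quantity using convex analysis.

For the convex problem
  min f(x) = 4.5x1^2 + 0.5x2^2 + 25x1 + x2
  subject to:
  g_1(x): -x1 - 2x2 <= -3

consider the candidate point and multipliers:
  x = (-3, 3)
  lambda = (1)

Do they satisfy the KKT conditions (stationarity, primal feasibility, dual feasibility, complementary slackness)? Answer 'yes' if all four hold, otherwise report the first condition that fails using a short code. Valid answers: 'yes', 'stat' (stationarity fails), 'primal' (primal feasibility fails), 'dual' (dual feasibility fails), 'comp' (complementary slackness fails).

Gradient of f: grad f(x) = Q x + c = (-2, 4)
Constraint values g_i(x) = a_i^T x - b_i:
  g_1((-3, 3)) = 0
Stationarity residual: grad f(x) + sum_i lambda_i a_i = (-3, 2)
  -> stationarity FAILS
Primal feasibility (all g_i <= 0): OK
Dual feasibility (all lambda_i >= 0): OK
Complementary slackness (lambda_i * g_i(x) = 0 for all i): OK

Verdict: the first failing condition is stationarity -> stat.

stat


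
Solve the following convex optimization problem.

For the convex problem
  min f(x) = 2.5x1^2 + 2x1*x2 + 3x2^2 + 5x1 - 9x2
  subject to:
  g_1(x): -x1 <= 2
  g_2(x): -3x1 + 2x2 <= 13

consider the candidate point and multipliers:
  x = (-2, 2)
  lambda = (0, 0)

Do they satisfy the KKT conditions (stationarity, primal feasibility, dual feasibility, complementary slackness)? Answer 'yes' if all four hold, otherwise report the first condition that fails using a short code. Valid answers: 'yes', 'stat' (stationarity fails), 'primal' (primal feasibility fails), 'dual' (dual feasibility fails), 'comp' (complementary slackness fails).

Gradient of f: grad f(x) = Q x + c = (-1, -1)
Constraint values g_i(x) = a_i^T x - b_i:
  g_1((-2, 2)) = 0
  g_2((-2, 2)) = -3
Stationarity residual: grad f(x) + sum_i lambda_i a_i = (-1, -1)
  -> stationarity FAILS
Primal feasibility (all g_i <= 0): OK
Dual feasibility (all lambda_i >= 0): OK
Complementary slackness (lambda_i * g_i(x) = 0 for all i): OK

Verdict: the first failing condition is stationarity -> stat.

stat


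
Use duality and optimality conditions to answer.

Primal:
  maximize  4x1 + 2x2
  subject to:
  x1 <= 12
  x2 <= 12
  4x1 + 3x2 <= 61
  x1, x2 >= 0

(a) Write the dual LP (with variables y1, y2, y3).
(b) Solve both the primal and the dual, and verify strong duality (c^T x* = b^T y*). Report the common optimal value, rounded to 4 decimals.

The standard primal-dual pair for 'max c^T x s.t. A x <= b, x >= 0' is:
  Dual:  min b^T y  s.t.  A^T y >= c,  y >= 0.

So the dual LP is:
  minimize  12y1 + 12y2 + 61y3
  subject to:
    y1 + 4y3 >= 4
    y2 + 3y3 >= 2
    y1, y2, y3 >= 0

Solving the primal: x* = (12, 4.3333).
  primal value c^T x* = 56.6667.
Solving the dual: y* = (1.3333, 0, 0.6667).
  dual value b^T y* = 56.6667.
Strong duality: c^T x* = b^T y*. Confirmed.

56.6667


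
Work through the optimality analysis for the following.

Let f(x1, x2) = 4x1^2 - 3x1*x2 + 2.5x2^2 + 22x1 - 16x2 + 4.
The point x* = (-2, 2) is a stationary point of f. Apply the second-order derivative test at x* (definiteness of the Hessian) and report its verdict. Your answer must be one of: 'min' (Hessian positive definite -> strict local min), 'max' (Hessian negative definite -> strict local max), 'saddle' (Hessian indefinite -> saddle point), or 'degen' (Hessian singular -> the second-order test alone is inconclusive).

Compute the Hessian H = grad^2 f:
  H = [[8, -3], [-3, 5]]
Verify stationarity: grad f(x*) = H x* + g = (0, 0).
Eigenvalues of H: 3.1459, 9.8541.
Both eigenvalues > 0, so H is positive definite -> x* is a strict local min.

min


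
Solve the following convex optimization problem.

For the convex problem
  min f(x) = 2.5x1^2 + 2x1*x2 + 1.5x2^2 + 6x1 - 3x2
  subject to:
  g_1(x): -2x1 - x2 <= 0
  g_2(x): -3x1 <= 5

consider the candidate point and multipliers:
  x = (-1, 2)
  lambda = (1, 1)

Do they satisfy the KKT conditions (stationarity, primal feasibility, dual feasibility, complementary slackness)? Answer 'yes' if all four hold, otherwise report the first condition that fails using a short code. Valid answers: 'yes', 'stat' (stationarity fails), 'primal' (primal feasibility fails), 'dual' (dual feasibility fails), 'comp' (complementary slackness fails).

Gradient of f: grad f(x) = Q x + c = (5, 1)
Constraint values g_i(x) = a_i^T x - b_i:
  g_1((-1, 2)) = 0
  g_2((-1, 2)) = -2
Stationarity residual: grad f(x) + sum_i lambda_i a_i = (0, 0)
  -> stationarity OK
Primal feasibility (all g_i <= 0): OK
Dual feasibility (all lambda_i >= 0): OK
Complementary slackness (lambda_i * g_i(x) = 0 for all i): FAILS

Verdict: the first failing condition is complementary_slackness -> comp.

comp


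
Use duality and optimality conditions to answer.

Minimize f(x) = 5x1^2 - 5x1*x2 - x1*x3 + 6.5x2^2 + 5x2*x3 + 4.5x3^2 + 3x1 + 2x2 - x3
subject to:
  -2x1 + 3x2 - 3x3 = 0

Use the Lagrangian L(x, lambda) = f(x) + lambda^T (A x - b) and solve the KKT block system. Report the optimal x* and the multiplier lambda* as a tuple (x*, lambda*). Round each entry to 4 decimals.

Form the Lagrangian:
  L(x, lambda) = (1/2) x^T Q x + c^T x + lambda^T (A x - b)
Stationarity (grad_x L = 0): Q x + c + A^T lambda = 0.
Primal feasibility: A x = b.

This gives the KKT block system:
  [ Q   A^T ] [ x     ]   [-c ]
  [ A    0  ] [ lambda ] = [ b ]

Solving the linear system:
  x*      = (-0.5191, -0.28, 0.0661)
  lambda* = (-0.4287)
  f(x*)   = -1.0917

x* = (-0.5191, -0.28, 0.0661), lambda* = (-0.4287)


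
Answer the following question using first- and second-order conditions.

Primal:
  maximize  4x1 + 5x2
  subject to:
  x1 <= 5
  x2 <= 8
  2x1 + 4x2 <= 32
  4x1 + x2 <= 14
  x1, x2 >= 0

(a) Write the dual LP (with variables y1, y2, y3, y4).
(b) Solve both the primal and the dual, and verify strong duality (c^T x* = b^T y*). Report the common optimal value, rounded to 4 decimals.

The standard primal-dual pair for 'max c^T x s.t. A x <= b, x >= 0' is:
  Dual:  min b^T y  s.t.  A^T y >= c,  y >= 0.

So the dual LP is:
  minimize  5y1 + 8y2 + 32y3 + 14y4
  subject to:
    y1 + 2y3 + 4y4 >= 4
    y2 + 4y3 + y4 >= 5
    y1, y2, y3, y4 >= 0

Solving the primal: x* = (1.7143, 7.1429).
  primal value c^T x* = 42.5714.
Solving the dual: y* = (0, 0, 1.1429, 0.4286).
  dual value b^T y* = 42.5714.
Strong duality: c^T x* = b^T y*. Confirmed.

42.5714


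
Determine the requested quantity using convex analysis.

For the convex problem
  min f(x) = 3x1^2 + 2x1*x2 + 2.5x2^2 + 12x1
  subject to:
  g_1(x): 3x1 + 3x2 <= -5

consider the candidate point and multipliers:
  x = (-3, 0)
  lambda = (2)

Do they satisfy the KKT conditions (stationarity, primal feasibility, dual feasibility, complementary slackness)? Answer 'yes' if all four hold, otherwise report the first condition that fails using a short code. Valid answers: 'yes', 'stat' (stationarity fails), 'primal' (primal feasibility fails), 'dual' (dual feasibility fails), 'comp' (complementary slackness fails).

Gradient of f: grad f(x) = Q x + c = (-6, -6)
Constraint values g_i(x) = a_i^T x - b_i:
  g_1((-3, 0)) = -4
Stationarity residual: grad f(x) + sum_i lambda_i a_i = (0, 0)
  -> stationarity OK
Primal feasibility (all g_i <= 0): OK
Dual feasibility (all lambda_i >= 0): OK
Complementary slackness (lambda_i * g_i(x) = 0 for all i): FAILS

Verdict: the first failing condition is complementary_slackness -> comp.

comp


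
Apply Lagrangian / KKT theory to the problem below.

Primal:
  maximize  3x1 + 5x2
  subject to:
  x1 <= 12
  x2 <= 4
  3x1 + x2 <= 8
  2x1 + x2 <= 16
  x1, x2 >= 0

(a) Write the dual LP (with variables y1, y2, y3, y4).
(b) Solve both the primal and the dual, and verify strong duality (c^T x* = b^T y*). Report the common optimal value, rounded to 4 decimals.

The standard primal-dual pair for 'max c^T x s.t. A x <= b, x >= 0' is:
  Dual:  min b^T y  s.t.  A^T y >= c,  y >= 0.

So the dual LP is:
  minimize  12y1 + 4y2 + 8y3 + 16y4
  subject to:
    y1 + 3y3 + 2y4 >= 3
    y2 + y3 + y4 >= 5
    y1, y2, y3, y4 >= 0

Solving the primal: x* = (1.3333, 4).
  primal value c^T x* = 24.
Solving the dual: y* = (0, 4, 1, 0).
  dual value b^T y* = 24.
Strong duality: c^T x* = b^T y*. Confirmed.

24


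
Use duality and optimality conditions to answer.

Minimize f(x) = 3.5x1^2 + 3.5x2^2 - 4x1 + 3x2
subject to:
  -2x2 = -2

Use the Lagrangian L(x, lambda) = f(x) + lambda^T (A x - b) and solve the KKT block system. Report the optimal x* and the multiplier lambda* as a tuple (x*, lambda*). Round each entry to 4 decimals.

Form the Lagrangian:
  L(x, lambda) = (1/2) x^T Q x + c^T x + lambda^T (A x - b)
Stationarity (grad_x L = 0): Q x + c + A^T lambda = 0.
Primal feasibility: A x = b.

This gives the KKT block system:
  [ Q   A^T ] [ x     ]   [-c ]
  [ A    0  ] [ lambda ] = [ b ]

Solving the linear system:
  x*      = (0.5714, 1)
  lambda* = (5)
  f(x*)   = 5.3571

x* = (0.5714, 1), lambda* = (5)


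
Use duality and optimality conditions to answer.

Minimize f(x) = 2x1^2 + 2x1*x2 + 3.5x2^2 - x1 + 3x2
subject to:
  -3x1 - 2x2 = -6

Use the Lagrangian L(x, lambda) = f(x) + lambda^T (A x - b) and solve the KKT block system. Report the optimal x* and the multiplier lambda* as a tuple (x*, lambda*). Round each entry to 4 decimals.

Form the Lagrangian:
  L(x, lambda) = (1/2) x^T Q x + c^T x + lambda^T (A x - b)
Stationarity (grad_x L = 0): Q x + c + A^T lambda = 0.
Primal feasibility: A x = b.

This gives the KKT block system:
  [ Q   A^T ] [ x     ]   [-c ]
  [ A    0  ] [ lambda ] = [ b ]

Solving the linear system:
  x*      = (2.2545, -0.3818)
  lambda* = (2.4182)
  f(x*)   = 5.5545

x* = (2.2545, -0.3818), lambda* = (2.4182)


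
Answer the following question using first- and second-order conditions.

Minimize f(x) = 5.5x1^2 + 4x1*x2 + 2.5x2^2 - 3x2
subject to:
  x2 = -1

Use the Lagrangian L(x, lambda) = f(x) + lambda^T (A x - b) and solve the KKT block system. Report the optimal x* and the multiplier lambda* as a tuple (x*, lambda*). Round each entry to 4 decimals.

Form the Lagrangian:
  L(x, lambda) = (1/2) x^T Q x + c^T x + lambda^T (A x - b)
Stationarity (grad_x L = 0): Q x + c + A^T lambda = 0.
Primal feasibility: A x = b.

This gives the KKT block system:
  [ Q   A^T ] [ x     ]   [-c ]
  [ A    0  ] [ lambda ] = [ b ]

Solving the linear system:
  x*      = (0.3636, -1)
  lambda* = (6.5455)
  f(x*)   = 4.7727

x* = (0.3636, -1), lambda* = (6.5455)


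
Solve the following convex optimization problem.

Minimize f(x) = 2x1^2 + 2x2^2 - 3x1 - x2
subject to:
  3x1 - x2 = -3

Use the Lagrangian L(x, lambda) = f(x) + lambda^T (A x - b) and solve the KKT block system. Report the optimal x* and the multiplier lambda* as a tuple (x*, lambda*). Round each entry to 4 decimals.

Form the Lagrangian:
  L(x, lambda) = (1/2) x^T Q x + c^T x + lambda^T (A x - b)
Stationarity (grad_x L = 0): Q x + c + A^T lambda = 0.
Primal feasibility: A x = b.

This gives the KKT block system:
  [ Q   A^T ] [ x     ]   [-c ]
  [ A    0  ] [ lambda ] = [ b ]

Solving the linear system:
  x*      = (-0.75, 0.75)
  lambda* = (2)
  f(x*)   = 3.75

x* = (-0.75, 0.75), lambda* = (2)


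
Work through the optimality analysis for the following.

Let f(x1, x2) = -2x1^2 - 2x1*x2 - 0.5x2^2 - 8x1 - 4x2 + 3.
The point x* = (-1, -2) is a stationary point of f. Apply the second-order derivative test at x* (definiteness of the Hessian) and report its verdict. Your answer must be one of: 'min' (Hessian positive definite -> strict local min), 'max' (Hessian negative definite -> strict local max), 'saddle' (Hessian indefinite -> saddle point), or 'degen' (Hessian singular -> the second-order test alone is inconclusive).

Compute the Hessian H = grad^2 f:
  H = [[-4, -2], [-2, -1]]
Verify stationarity: grad f(x*) = H x* + g = (0, 0).
Eigenvalues of H: -5, 0.
H has a zero eigenvalue (singular; negative semidefinite but not definite), so H is neither positive definite, negative definite, nor indefinite. The second-order test alone is inconclusive -> degen.
(Indeed, f is constant along the null direction of H through x*, so x* is not a strict local extremum.)

degen


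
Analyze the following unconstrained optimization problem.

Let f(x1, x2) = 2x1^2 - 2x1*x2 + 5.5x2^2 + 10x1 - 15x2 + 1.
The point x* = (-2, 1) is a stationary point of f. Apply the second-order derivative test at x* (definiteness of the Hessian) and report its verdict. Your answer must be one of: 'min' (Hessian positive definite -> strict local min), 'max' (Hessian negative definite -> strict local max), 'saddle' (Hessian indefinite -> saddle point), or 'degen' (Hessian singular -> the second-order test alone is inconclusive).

Compute the Hessian H = grad^2 f:
  H = [[4, -2], [-2, 11]]
Verify stationarity: grad f(x*) = H x* + g = (0, 0).
Eigenvalues of H: 3.4689, 11.5311.
Both eigenvalues > 0, so H is positive definite -> x* is a strict local min.

min


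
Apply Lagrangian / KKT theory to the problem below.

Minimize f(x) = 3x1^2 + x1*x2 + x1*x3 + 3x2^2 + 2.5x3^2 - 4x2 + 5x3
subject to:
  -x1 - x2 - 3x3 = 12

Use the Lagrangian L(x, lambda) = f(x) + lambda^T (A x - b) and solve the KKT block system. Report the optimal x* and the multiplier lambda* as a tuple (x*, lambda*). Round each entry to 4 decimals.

Form the Lagrangian:
  L(x, lambda) = (1/2) x^T Q x + c^T x + lambda^T (A x - b)
Stationarity (grad_x L = 0): Q x + c + A^T lambda = 0.
Primal feasibility: A x = b.

This gives the KKT block system:
  [ Q   A^T ] [ x     ]   [-c ]
  [ A    0  ] [ lambda ] = [ b ]

Solving the linear system:
  x*      = (-0.1437, -0.1257, -3.9102)
  lambda* = (-4.8982)
  f(x*)   = 19.8653

x* = (-0.1437, -0.1257, -3.9102), lambda* = (-4.8982)


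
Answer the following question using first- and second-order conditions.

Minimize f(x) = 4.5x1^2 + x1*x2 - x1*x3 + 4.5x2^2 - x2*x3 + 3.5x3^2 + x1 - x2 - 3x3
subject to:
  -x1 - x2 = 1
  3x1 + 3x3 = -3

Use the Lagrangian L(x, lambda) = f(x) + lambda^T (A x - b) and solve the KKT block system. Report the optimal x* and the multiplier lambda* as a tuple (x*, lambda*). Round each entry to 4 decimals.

Form the Lagrangian:
  L(x, lambda) = (1/2) x^T Q x + c^T x + lambda^T (A x - b)
Stationarity (grad_x L = 0): Q x + c + A^T lambda = 0.
Primal feasibility: A x = b.

This gives the KKT block system:
  [ Q   A^T ] [ x     ]   [-c ]
  [ A    0  ] [ lambda ] = [ b ]

Solving the linear system:
  x*      = (-0.8261, -0.1739, -0.1739)
  lambda* = (-3.2174, 1.0725)
  f(x*)   = 3.1522

x* = (-0.8261, -0.1739, -0.1739), lambda* = (-3.2174, 1.0725)


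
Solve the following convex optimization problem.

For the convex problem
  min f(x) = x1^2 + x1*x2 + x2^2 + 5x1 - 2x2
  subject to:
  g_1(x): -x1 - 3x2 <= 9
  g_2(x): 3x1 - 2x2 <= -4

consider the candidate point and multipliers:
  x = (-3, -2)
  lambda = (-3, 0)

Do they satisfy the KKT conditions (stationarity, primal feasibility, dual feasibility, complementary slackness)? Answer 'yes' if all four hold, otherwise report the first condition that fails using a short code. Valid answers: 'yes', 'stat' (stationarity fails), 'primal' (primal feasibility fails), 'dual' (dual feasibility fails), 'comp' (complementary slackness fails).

Gradient of f: grad f(x) = Q x + c = (-3, -9)
Constraint values g_i(x) = a_i^T x - b_i:
  g_1((-3, -2)) = 0
  g_2((-3, -2)) = -1
Stationarity residual: grad f(x) + sum_i lambda_i a_i = (0, 0)
  -> stationarity OK
Primal feasibility (all g_i <= 0): OK
Dual feasibility (all lambda_i >= 0): FAILS
Complementary slackness (lambda_i * g_i(x) = 0 for all i): OK

Verdict: the first failing condition is dual_feasibility -> dual.

dual


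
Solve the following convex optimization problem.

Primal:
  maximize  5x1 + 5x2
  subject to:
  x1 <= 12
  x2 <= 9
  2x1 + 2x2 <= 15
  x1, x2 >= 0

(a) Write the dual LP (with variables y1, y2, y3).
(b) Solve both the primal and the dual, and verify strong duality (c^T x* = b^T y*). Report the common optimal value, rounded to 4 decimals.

The standard primal-dual pair for 'max c^T x s.t. A x <= b, x >= 0' is:
  Dual:  min b^T y  s.t.  A^T y >= c,  y >= 0.

So the dual LP is:
  minimize  12y1 + 9y2 + 15y3
  subject to:
    y1 + 2y3 >= 5
    y2 + 2y3 >= 5
    y1, y2, y3 >= 0

Solving the primal: x* = (7.5, 0).
  primal value c^T x* = 37.5.
Solving the dual: y* = (0, 0, 2.5).
  dual value b^T y* = 37.5.
Strong duality: c^T x* = b^T y*. Confirmed.

37.5


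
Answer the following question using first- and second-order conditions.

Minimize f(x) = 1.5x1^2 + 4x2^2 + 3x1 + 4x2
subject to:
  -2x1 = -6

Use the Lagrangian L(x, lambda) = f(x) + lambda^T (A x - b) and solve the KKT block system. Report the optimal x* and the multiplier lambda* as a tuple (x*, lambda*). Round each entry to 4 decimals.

Form the Lagrangian:
  L(x, lambda) = (1/2) x^T Q x + c^T x + lambda^T (A x - b)
Stationarity (grad_x L = 0): Q x + c + A^T lambda = 0.
Primal feasibility: A x = b.

This gives the KKT block system:
  [ Q   A^T ] [ x     ]   [-c ]
  [ A    0  ] [ lambda ] = [ b ]

Solving the linear system:
  x*      = (3, -0.5)
  lambda* = (6)
  f(x*)   = 21.5

x* = (3, -0.5), lambda* = (6)


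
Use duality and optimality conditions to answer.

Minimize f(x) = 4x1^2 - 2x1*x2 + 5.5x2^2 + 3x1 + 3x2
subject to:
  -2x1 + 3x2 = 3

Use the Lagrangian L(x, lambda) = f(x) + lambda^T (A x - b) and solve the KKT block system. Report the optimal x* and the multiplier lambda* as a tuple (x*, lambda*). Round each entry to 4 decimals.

Form the Lagrangian:
  L(x, lambda) = (1/2) x^T Q x + c^T x + lambda^T (A x - b)
Stationarity (grad_x L = 0): Q x + c + A^T lambda = 0.
Primal feasibility: A x = b.

This gives the KKT block system:
  [ Q   A^T ] [ x     ]   [-c ]
  [ A    0  ] [ lambda ] = [ b ]

Solving the linear system:
  x*      = (-1.0109, 0.3261)
  lambda* = (-2.8696)
  f(x*)   = 3.2772

x* = (-1.0109, 0.3261), lambda* = (-2.8696)


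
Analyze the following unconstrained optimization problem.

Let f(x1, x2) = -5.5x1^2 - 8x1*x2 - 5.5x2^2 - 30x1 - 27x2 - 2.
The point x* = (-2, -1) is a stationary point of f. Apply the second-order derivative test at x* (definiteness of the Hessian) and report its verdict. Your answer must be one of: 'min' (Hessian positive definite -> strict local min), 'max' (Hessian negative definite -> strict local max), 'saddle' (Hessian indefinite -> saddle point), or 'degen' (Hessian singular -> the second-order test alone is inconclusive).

Compute the Hessian H = grad^2 f:
  H = [[-11, -8], [-8, -11]]
Verify stationarity: grad f(x*) = H x* + g = (0, 0).
Eigenvalues of H: -19, -3.
Both eigenvalues < 0, so H is negative definite -> x* is a strict local max.

max


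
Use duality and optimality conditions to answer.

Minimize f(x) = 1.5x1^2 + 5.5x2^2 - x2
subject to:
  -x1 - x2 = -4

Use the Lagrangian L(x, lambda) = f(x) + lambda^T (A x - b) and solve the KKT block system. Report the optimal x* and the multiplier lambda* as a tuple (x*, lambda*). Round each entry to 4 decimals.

Form the Lagrangian:
  L(x, lambda) = (1/2) x^T Q x + c^T x + lambda^T (A x - b)
Stationarity (grad_x L = 0): Q x + c + A^T lambda = 0.
Primal feasibility: A x = b.

This gives the KKT block system:
  [ Q   A^T ] [ x     ]   [-c ]
  [ A    0  ] [ lambda ] = [ b ]

Solving the linear system:
  x*      = (3.0714, 0.9286)
  lambda* = (9.2143)
  f(x*)   = 17.9643

x* = (3.0714, 0.9286), lambda* = (9.2143)


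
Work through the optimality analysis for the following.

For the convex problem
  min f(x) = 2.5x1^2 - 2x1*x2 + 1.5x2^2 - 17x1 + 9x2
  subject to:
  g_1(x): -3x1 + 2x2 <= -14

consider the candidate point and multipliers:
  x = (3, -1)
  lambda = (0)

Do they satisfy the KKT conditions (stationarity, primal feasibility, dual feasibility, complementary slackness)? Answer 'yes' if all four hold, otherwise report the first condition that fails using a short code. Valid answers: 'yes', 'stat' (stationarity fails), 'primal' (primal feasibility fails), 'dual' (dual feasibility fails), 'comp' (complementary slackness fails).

Gradient of f: grad f(x) = Q x + c = (0, 0)
Constraint values g_i(x) = a_i^T x - b_i:
  g_1((3, -1)) = 3
Stationarity residual: grad f(x) + sum_i lambda_i a_i = (0, 0)
  -> stationarity OK
Primal feasibility (all g_i <= 0): FAILS
Dual feasibility (all lambda_i >= 0): OK
Complementary slackness (lambda_i * g_i(x) = 0 for all i): OK

Verdict: the first failing condition is primal_feasibility -> primal.

primal


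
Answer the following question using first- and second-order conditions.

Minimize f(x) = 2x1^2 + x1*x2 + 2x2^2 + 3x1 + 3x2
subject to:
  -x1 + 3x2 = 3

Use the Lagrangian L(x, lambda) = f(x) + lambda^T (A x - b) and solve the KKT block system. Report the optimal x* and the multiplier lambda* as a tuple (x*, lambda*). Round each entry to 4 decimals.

Form the Lagrangian:
  L(x, lambda) = (1/2) x^T Q x + c^T x + lambda^T (A x - b)
Stationarity (grad_x L = 0): Q x + c + A^T lambda = 0.
Primal feasibility: A x = b.

This gives the KKT block system:
  [ Q   A^T ] [ x     ]   [-c ]
  [ A    0  ] [ lambda ] = [ b ]

Solving the linear system:
  x*      = (-1.2391, 0.587)
  lambda* = (-1.3696)
  f(x*)   = 1.0761

x* = (-1.2391, 0.587), lambda* = (-1.3696)


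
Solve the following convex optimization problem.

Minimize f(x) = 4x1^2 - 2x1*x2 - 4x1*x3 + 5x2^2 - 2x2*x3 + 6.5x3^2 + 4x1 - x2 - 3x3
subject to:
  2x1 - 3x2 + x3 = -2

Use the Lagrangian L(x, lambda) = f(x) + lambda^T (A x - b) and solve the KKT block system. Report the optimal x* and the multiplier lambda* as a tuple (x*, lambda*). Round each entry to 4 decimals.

Form the Lagrangian:
  L(x, lambda) = (1/2) x^T Q x + c^T x + lambda^T (A x - b)
Stationarity (grad_x L = 0): Q x + c + A^T lambda = 0.
Primal feasibility: A x = b.

This gives the KKT block system:
  [ Q   A^T ] [ x     ]   [-c ]
  [ A    0  ] [ lambda ] = [ b ]

Solving the linear system:
  x*      = (-0.6606, 0.2249, -0.004)
  lambda* = (0.8594)
  f(x*)   = -0.5683

x* = (-0.6606, 0.2249, -0.004), lambda* = (0.8594)


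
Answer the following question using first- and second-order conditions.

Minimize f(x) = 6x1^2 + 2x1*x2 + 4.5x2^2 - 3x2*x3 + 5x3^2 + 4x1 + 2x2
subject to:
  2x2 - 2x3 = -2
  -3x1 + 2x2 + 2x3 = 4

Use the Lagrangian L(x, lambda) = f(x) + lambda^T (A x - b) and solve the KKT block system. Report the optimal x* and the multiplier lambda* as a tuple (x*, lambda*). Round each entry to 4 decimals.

Form the Lagrangian:
  L(x, lambda) = (1/2) x^T Q x + c^T x + lambda^T (A x - b)
Stationarity (grad_x L = 0): Q x + c + A^T lambda = 0.
Primal feasibility: A x = b.

This gives the KKT block system:
  [ Q   A^T ] [ x     ]   [-c ]
  [ A    0  ] [ lambda ] = [ b ]

Solving the linear system:
  x*      = (-0.7451, -0.0588, 0.9412)
  lambda* = (3.1078, -1.6863)
  f(x*)   = 4.9314

x* = (-0.7451, -0.0588, 0.9412), lambda* = (3.1078, -1.6863)


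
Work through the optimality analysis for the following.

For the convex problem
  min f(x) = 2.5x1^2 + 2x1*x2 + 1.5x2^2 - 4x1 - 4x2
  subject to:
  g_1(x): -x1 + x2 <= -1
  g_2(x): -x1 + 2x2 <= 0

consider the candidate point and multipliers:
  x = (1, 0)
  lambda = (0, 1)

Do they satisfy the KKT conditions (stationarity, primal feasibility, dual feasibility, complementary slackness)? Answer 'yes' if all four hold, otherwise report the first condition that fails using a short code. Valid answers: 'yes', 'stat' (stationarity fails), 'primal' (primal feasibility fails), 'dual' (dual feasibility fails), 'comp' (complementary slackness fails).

Gradient of f: grad f(x) = Q x + c = (1, -2)
Constraint values g_i(x) = a_i^T x - b_i:
  g_1((1, 0)) = 0
  g_2((1, 0)) = -1
Stationarity residual: grad f(x) + sum_i lambda_i a_i = (0, 0)
  -> stationarity OK
Primal feasibility (all g_i <= 0): OK
Dual feasibility (all lambda_i >= 0): OK
Complementary slackness (lambda_i * g_i(x) = 0 for all i): FAILS

Verdict: the first failing condition is complementary_slackness -> comp.

comp


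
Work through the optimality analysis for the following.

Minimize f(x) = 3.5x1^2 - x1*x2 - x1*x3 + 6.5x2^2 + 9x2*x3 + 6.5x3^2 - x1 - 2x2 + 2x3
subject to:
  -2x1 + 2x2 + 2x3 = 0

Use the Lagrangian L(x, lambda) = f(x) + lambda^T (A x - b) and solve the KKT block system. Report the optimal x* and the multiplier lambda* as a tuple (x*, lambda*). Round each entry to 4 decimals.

Form the Lagrangian:
  L(x, lambda) = (1/2) x^T Q x + c^T x + lambda^T (A x - b)
Stationarity (grad_x L = 0): Q x + c + A^T lambda = 0.
Primal feasibility: A x = b.

This gives the KKT block system:
  [ Q   A^T ] [ x     ]   [-c ]
  [ A    0  ] [ lambda ] = [ b ]

Solving the linear system:
  x*      = (0.0625, 0.5313, -0.4688)
  lambda* = (-0.3125)
  f(x*)   = -1.0312

x* = (0.0625, 0.5313, -0.4688), lambda* = (-0.3125)


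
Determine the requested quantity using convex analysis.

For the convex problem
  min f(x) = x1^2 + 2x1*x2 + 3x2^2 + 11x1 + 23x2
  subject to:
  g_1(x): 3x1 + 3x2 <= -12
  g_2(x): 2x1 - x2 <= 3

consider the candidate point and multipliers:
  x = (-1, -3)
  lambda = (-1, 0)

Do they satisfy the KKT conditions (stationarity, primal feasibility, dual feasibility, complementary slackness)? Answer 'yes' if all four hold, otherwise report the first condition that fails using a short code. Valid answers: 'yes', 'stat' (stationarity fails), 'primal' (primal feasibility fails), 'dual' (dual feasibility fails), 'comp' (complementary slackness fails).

Gradient of f: grad f(x) = Q x + c = (3, 3)
Constraint values g_i(x) = a_i^T x - b_i:
  g_1((-1, -3)) = 0
  g_2((-1, -3)) = -2
Stationarity residual: grad f(x) + sum_i lambda_i a_i = (0, 0)
  -> stationarity OK
Primal feasibility (all g_i <= 0): OK
Dual feasibility (all lambda_i >= 0): FAILS
Complementary slackness (lambda_i * g_i(x) = 0 for all i): OK

Verdict: the first failing condition is dual_feasibility -> dual.

dual


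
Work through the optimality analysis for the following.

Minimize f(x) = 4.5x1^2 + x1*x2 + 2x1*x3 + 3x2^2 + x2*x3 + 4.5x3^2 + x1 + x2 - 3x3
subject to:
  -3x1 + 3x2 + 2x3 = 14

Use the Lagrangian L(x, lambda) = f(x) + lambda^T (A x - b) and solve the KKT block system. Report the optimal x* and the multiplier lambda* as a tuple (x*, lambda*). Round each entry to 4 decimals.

Form the Lagrangian:
  L(x, lambda) = (1/2) x^T Q x + c^T x + lambda^T (A x - b)
Stationarity (grad_x L = 0): Q x + c + A^T lambda = 0.
Primal feasibility: A x = b.

This gives the KKT block system:
  [ Q   A^T ] [ x     ]   [-c ]
  [ A    0  ] [ lambda ] = [ b ]

Solving the linear system:
  x*      = (-1.9017, 1.8297, 1.403)
  lambda* = (-3.8265)
  f(x*)   = 24.6449

x* = (-1.9017, 1.8297, 1.403), lambda* = (-3.8265)


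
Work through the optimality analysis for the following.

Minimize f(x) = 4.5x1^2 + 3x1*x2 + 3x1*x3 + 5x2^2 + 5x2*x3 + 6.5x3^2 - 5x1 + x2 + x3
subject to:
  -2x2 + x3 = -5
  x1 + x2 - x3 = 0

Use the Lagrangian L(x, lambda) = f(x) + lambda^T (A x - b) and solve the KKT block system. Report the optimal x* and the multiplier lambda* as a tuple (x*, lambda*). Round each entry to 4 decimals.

Form the Lagrangian:
  L(x, lambda) = (1/2) x^T Q x + c^T x + lambda^T (A x - b)
Stationarity (grad_x L = 0): Q x + c + A^T lambda = 0.
Primal feasibility: A x = b.

This gives the KKT block system:
  [ Q   A^T ] [ x     ]   [-c ]
  [ A    0  ] [ lambda ] = [ b ]

Solving the linear system:
  x*      = (-2.5963, 2.4037, -0.1927)
  lambda* = (19.0092, 21.7339)
  f(x*)   = 55.1193

x* = (-2.5963, 2.4037, -0.1927), lambda* = (19.0092, 21.7339)


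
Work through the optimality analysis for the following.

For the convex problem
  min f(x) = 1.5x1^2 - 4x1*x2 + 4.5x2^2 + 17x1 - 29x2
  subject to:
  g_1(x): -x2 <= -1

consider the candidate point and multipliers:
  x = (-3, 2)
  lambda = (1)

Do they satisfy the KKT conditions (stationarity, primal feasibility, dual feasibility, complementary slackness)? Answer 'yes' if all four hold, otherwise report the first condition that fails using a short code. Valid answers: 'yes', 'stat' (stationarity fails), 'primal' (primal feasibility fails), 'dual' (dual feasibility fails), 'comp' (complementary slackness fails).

Gradient of f: grad f(x) = Q x + c = (0, 1)
Constraint values g_i(x) = a_i^T x - b_i:
  g_1((-3, 2)) = -1
Stationarity residual: grad f(x) + sum_i lambda_i a_i = (0, 0)
  -> stationarity OK
Primal feasibility (all g_i <= 0): OK
Dual feasibility (all lambda_i >= 0): OK
Complementary slackness (lambda_i * g_i(x) = 0 for all i): FAILS

Verdict: the first failing condition is complementary_slackness -> comp.

comp


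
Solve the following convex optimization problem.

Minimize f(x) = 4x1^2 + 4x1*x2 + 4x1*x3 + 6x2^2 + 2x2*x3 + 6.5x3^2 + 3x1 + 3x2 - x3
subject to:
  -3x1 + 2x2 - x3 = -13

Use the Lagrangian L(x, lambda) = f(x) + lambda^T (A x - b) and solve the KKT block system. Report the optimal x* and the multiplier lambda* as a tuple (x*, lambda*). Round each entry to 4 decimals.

Form the Lagrangian:
  L(x, lambda) = (1/2) x^T Q x + c^T x + lambda^T (A x - b)
Stationarity (grad_x L = 0): Q x + c + A^T lambda = 0.
Primal feasibility: A x = b.

This gives the KKT block system:
  [ Q   A^T ] [ x     ]   [-c ]
  [ A    0  ] [ lambda ] = [ b ]

Solving the linear system:
  x*      = (2.8966, -2.1729, -0.0354)
  lambda* = (5.7797)
  f(x*)   = 38.6712

x* = (2.8966, -2.1729, -0.0354), lambda* = (5.7797)


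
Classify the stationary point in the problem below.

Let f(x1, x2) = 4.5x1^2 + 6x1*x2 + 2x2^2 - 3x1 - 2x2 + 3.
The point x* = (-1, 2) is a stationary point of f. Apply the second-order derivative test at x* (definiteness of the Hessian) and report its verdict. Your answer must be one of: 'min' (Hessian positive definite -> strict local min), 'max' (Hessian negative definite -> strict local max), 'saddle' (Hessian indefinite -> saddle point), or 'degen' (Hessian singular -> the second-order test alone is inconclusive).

Compute the Hessian H = grad^2 f:
  H = [[9, 6], [6, 4]]
Verify stationarity: grad f(x*) = H x* + g = (0, 0).
Eigenvalues of H: 0, 13.
H has a zero eigenvalue (singular; positive semidefinite but not definite), so H is neither positive definite, negative definite, nor indefinite. The second-order test alone is inconclusive -> degen.
(Indeed, f is constant along the null direction of H through x*, so x* is not a strict local extremum.)

degen


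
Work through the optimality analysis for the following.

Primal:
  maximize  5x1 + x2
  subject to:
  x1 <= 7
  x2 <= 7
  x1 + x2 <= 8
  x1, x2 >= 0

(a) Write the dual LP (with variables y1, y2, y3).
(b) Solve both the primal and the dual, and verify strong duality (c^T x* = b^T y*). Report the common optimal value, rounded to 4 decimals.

The standard primal-dual pair for 'max c^T x s.t. A x <= b, x >= 0' is:
  Dual:  min b^T y  s.t.  A^T y >= c,  y >= 0.

So the dual LP is:
  minimize  7y1 + 7y2 + 8y3
  subject to:
    y1 + y3 >= 5
    y2 + y3 >= 1
    y1, y2, y3 >= 0

Solving the primal: x* = (7, 1).
  primal value c^T x* = 36.
Solving the dual: y* = (4, 0, 1).
  dual value b^T y* = 36.
Strong duality: c^T x* = b^T y*. Confirmed.

36


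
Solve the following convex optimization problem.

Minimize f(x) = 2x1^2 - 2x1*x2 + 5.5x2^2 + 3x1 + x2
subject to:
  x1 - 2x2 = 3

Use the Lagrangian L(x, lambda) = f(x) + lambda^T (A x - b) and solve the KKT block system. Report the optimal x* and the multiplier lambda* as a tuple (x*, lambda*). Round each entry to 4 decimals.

Form the Lagrangian:
  L(x, lambda) = (1/2) x^T Q x + c^T x + lambda^T (A x - b)
Stationarity (grad_x L = 0): Q x + c + A^T lambda = 0.
Primal feasibility: A x = b.

This gives the KKT block system:
  [ Q   A^T ] [ x     ]   [-c ]
  [ A    0  ] [ lambda ] = [ b ]

Solving the linear system:
  x*      = (0.3684, -1.3158)
  lambda* = (-7.1053)
  f(x*)   = 10.5526

x* = (0.3684, -1.3158), lambda* = (-7.1053)


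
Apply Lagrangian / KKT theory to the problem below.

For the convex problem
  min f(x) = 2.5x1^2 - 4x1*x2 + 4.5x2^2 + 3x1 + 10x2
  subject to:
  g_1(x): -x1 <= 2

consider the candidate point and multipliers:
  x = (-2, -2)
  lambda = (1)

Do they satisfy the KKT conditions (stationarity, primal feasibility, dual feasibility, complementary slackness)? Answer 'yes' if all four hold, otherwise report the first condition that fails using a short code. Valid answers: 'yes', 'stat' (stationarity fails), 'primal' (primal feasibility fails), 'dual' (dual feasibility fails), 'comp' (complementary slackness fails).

Gradient of f: grad f(x) = Q x + c = (1, 0)
Constraint values g_i(x) = a_i^T x - b_i:
  g_1((-2, -2)) = 0
Stationarity residual: grad f(x) + sum_i lambda_i a_i = (0, 0)
  -> stationarity OK
Primal feasibility (all g_i <= 0): OK
Dual feasibility (all lambda_i >= 0): OK
Complementary slackness (lambda_i * g_i(x) = 0 for all i): OK

Verdict: yes, KKT holds.

yes


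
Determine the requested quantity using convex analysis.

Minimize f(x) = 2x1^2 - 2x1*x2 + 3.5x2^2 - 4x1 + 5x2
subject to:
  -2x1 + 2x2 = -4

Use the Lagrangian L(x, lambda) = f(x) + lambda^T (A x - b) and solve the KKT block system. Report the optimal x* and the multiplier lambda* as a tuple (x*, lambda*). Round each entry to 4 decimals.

Form the Lagrangian:
  L(x, lambda) = (1/2) x^T Q x + c^T x + lambda^T (A x - b)
Stationarity (grad_x L = 0): Q x + c + A^T lambda = 0.
Primal feasibility: A x = b.

This gives the KKT block system:
  [ Q   A^T ] [ x     ]   [-c ]
  [ A    0  ] [ lambda ] = [ b ]

Solving the linear system:
  x*      = (1.2857, -0.7143)
  lambda* = (1.2857)
  f(x*)   = -1.7857

x* = (1.2857, -0.7143), lambda* = (1.2857)


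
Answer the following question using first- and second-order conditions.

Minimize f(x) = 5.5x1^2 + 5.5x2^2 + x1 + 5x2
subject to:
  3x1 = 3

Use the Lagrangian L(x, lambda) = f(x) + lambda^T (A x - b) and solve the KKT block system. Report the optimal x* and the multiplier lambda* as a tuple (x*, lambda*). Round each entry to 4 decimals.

Form the Lagrangian:
  L(x, lambda) = (1/2) x^T Q x + c^T x + lambda^T (A x - b)
Stationarity (grad_x L = 0): Q x + c + A^T lambda = 0.
Primal feasibility: A x = b.

This gives the KKT block system:
  [ Q   A^T ] [ x     ]   [-c ]
  [ A    0  ] [ lambda ] = [ b ]

Solving the linear system:
  x*      = (1, -0.4545)
  lambda* = (-4)
  f(x*)   = 5.3636

x* = (1, -0.4545), lambda* = (-4)
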